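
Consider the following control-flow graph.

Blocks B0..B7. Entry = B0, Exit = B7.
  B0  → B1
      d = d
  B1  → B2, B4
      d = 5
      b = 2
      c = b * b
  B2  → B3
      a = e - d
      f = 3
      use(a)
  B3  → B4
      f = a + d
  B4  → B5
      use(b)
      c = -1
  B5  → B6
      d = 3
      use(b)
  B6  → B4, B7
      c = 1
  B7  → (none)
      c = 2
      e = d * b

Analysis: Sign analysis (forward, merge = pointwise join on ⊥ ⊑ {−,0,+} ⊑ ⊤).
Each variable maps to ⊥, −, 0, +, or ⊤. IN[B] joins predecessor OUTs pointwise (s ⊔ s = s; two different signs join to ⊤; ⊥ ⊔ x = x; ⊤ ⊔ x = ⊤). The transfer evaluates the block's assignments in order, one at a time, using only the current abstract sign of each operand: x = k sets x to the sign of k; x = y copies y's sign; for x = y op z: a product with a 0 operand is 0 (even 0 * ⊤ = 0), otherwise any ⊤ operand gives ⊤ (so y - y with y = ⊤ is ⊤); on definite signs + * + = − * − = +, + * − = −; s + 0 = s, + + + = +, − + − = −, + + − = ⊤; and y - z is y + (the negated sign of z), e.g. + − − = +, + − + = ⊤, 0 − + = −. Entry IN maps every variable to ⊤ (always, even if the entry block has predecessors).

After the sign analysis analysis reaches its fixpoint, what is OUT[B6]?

Answer: {a: ⊤, b: +, c: +, d: +, e: ⊤, f: ⊤}

Derivation:
Fixpoint table:
  B0: | IN=(all ⊤) | OUT=(all ⊤)
  B1: | IN=(all ⊤) | OUT={b:+, c:+, d:+; rest ⊤}
  B2: | IN={b:+, c:+, d:+; rest ⊤} | OUT={b:+, c:+, d:+, f:+; rest ⊤}
  B3: | IN={b:+, c:+, d:+, f:+; rest ⊤} | OUT={b:+, c:+, d:+; rest ⊤}
  B4: | IN={b:+, c:+, d:+; rest ⊤} | OUT={b:+, c:-, d:+; rest ⊤}
  B5: | IN={b:+, c:-, d:+; rest ⊤} | OUT={b:+, c:-, d:+; rest ⊤}
  B6: | IN={b:+, c:-, d:+; rest ⊤} | OUT={b:+, c:+, d:+; rest ⊤}
  B7: | IN={b:+, c:+, d:+; rest ⊤} | OUT={b:+, c:+, d:+, e:+; rest ⊤}

Merge at B6: IN[B6] = OUT[B5] = {a: ⊤, b: +, c: -, d: +, e: ⊤, f: ⊤}
Applying B6's transfer function to that IN value gives OUT[B6] (row B6 above).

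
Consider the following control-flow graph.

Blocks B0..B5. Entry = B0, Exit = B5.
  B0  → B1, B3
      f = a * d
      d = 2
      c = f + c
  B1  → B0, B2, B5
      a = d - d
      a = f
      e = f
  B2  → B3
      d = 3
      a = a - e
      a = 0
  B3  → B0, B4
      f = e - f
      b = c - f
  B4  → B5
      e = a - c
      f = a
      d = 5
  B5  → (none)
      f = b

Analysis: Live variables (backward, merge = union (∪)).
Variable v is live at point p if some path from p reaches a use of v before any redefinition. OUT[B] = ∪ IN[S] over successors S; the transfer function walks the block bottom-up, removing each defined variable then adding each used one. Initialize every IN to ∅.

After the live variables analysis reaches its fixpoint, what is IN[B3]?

Fixpoint table:
  B0: | IN={a, b, c, d, e} | OUT={a, b, c, d, e, f}
  B1: | IN={b, c, d, f} | OUT={a, b, c, d, e, f}
  B2: | IN={a, c, e, f} | OUT={a, c, d, e, f}
  B3: | IN={a, c, d, e, f} | OUT={a, b, c, d, e}
  B4: | IN={a, b, c} | OUT={b}
  B5: | IN={b} | OUT={}

Merge at B3: OUT[B3] = IN[B0] ⊔ IN[B4] = {a, b, c, d, e}
Applying B3's transfer function to that OUT value gives IN[B3] (row B3 above).

Answer: {a, c, d, e, f}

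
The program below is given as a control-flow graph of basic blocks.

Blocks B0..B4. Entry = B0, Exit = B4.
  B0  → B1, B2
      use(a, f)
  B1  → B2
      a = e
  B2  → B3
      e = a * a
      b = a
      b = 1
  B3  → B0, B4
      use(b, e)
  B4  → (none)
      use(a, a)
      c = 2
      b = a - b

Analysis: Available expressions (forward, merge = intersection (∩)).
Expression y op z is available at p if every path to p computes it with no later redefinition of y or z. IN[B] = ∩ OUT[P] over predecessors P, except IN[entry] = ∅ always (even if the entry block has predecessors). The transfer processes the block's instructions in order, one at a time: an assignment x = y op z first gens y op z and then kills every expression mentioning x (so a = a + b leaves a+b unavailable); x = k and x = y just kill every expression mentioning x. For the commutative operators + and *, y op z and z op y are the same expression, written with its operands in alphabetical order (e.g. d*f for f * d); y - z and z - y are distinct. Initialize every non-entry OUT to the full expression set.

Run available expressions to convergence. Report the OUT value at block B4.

Answer: {a*a}

Trace:
Converged values:
  B0: | IN={} | OUT={}
  B1: | IN={} | OUT={}
  B2: | IN={} | OUT={a*a}
  B3: | IN={a*a} | OUT={a*a}
  B4: | IN={a*a} | OUT={a*a}

Merge at B4: IN[B4] = OUT[B3] = {a*a}
Applying B4's transfer function to that IN value gives OUT[B4] (row B4 above).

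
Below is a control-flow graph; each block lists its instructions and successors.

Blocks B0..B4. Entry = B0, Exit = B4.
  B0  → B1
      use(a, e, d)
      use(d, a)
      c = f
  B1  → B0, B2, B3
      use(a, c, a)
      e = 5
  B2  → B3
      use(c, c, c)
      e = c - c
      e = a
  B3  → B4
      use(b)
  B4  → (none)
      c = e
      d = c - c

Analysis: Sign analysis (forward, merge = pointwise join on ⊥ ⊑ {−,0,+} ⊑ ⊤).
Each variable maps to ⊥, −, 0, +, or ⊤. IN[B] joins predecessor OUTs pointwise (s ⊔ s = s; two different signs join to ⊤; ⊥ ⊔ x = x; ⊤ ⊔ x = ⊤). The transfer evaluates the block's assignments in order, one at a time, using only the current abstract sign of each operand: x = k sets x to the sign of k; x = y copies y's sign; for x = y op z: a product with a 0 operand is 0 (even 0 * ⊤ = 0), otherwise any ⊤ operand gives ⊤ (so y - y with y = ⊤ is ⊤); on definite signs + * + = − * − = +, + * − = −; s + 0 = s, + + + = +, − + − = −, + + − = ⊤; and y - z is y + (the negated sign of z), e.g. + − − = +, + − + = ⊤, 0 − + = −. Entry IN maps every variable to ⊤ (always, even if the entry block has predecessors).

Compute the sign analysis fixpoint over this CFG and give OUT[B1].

Per-block solution:
  B0: | IN=(all ⊤) | OUT=(all ⊤)
  B1: | IN=(all ⊤) | OUT={e:+; rest ⊤}
  B2: | IN={e:+; rest ⊤} | OUT=(all ⊤)
  B3: | IN=(all ⊤) | OUT=(all ⊤)
  B4: | IN=(all ⊤) | OUT=(all ⊤)

Merge at B1: IN[B1] = OUT[B0] = {a: ⊤, b: ⊤, c: ⊤, d: ⊤, e: ⊤, f: ⊤}
Applying B1's transfer function to that IN value gives OUT[B1] (row B1 above).

Answer: {a: ⊤, b: ⊤, c: ⊤, d: ⊤, e: +, f: ⊤}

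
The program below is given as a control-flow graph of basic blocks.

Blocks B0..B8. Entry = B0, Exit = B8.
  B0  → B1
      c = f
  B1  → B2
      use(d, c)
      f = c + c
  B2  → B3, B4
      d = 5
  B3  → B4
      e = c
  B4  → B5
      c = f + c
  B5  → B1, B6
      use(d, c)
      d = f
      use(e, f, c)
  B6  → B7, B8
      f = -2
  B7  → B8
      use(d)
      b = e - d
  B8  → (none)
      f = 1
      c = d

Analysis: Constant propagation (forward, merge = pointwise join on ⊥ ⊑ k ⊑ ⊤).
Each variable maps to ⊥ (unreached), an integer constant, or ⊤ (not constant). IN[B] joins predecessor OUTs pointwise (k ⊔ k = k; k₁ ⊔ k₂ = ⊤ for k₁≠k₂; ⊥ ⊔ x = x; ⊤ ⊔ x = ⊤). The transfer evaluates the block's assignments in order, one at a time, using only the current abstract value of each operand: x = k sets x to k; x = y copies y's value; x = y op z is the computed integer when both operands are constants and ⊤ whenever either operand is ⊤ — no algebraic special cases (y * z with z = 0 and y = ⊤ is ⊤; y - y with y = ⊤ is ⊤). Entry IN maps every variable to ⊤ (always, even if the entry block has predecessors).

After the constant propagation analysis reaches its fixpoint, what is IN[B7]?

Answer: {a: ⊤, b: ⊤, c: ⊤, d: ⊤, e: ⊤, f: -2}

Trace:
Fixpoint table:
  B0:   IN=(all ⊤)   OUT=(all ⊤)
  B1:   IN=(all ⊤)   OUT=(all ⊤)
  B2:   IN=(all ⊤)   OUT={d:5; rest ⊤}
  B3:   IN={d:5; rest ⊤}   OUT={d:5; rest ⊤}
  B4:   IN={d:5; rest ⊤}   OUT={d:5; rest ⊤}
  B5:   IN={d:5; rest ⊤}   OUT=(all ⊤)
  B6:   IN=(all ⊤)   OUT={f:-2; rest ⊤}
  B7:   IN={f:-2; rest ⊤}   OUT={f:-2; rest ⊤}
  B8:   IN={f:-2; rest ⊤}   OUT={f:1; rest ⊤}

Merge at B7: IN[B7] = OUT[B6] = {a: ⊤, b: ⊤, c: ⊤, d: ⊤, e: ⊤, f: -2}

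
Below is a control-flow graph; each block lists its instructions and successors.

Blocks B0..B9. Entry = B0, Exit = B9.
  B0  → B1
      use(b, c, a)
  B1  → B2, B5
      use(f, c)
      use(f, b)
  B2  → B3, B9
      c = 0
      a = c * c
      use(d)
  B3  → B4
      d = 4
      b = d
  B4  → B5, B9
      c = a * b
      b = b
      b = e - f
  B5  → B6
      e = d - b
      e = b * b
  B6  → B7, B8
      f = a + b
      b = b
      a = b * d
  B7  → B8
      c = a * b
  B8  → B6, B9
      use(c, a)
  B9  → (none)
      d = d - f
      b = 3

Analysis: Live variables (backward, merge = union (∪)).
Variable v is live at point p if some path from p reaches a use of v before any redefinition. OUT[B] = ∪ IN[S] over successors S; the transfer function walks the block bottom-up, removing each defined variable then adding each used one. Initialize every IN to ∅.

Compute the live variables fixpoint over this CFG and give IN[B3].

Answer: {a, e, f}

Derivation:
Fixpoint table:
  B0: | IN={a, b, c, d, e, f} | OUT={a, b, c, d, e, f}
  B1: | IN={a, b, c, d, e, f} | OUT={a, b, c, d, e, f}
  B2: | IN={d, e, f} | OUT={a, d, e, f}
  B3: | IN={a, e, f} | OUT={a, b, d, e, f}
  B4: | IN={a, b, d, e, f} | OUT={a, b, c, d, f}
  B5: | IN={a, b, c, d} | OUT={a, b, c, d}
  B6: | IN={a, b, c, d} | OUT={a, b, c, d, f}
  B7: | IN={a, b, d, f} | OUT={a, b, c, d, f}
  B8: | IN={a, b, c, d, f} | OUT={a, b, c, d, f}
  B9: | IN={d, f} | OUT={}

Merge at B3: OUT[B3] = IN[B4] = {a, b, d, e, f}
Applying B3's transfer function to that OUT value gives IN[B3] (row B3 above).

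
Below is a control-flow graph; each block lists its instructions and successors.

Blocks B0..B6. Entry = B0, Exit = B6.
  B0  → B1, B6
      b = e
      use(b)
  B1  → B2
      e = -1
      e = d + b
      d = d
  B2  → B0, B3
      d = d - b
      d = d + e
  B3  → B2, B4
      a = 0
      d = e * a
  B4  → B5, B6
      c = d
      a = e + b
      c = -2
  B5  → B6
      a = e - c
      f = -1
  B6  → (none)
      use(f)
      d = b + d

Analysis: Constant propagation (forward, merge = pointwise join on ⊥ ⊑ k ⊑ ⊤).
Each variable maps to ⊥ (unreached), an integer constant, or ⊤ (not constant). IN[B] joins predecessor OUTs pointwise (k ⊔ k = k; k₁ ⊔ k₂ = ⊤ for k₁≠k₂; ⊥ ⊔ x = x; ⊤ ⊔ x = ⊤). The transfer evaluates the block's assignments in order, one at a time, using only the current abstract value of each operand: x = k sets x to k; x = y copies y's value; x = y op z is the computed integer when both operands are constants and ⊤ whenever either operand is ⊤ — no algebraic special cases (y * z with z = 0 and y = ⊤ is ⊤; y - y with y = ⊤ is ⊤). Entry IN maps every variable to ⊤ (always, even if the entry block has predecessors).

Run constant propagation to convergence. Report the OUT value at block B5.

Answer: {a: ⊤, b: ⊤, c: -2, d: ⊤, e: ⊤, f: -1}

Trace:
Converged values:
  B0:  IN=(all ⊤)  OUT=(all ⊤)
  B1:  IN=(all ⊤)  OUT=(all ⊤)
  B2:  IN=(all ⊤)  OUT=(all ⊤)
  B3:  IN=(all ⊤)  OUT={a:0; rest ⊤}
  B4:  IN={a:0; rest ⊤}  OUT={c:-2; rest ⊤}
  B5:  IN={c:-2; rest ⊤}  OUT={c:-2, f:-1; rest ⊤}
  B6:  IN=(all ⊤)  OUT=(all ⊤)

Merge at B5: IN[B5] = OUT[B4] = {a: ⊤, b: ⊤, c: -2, d: ⊤, e: ⊤, f: ⊤}
Applying B5's transfer function to that IN value gives OUT[B5] (row B5 above).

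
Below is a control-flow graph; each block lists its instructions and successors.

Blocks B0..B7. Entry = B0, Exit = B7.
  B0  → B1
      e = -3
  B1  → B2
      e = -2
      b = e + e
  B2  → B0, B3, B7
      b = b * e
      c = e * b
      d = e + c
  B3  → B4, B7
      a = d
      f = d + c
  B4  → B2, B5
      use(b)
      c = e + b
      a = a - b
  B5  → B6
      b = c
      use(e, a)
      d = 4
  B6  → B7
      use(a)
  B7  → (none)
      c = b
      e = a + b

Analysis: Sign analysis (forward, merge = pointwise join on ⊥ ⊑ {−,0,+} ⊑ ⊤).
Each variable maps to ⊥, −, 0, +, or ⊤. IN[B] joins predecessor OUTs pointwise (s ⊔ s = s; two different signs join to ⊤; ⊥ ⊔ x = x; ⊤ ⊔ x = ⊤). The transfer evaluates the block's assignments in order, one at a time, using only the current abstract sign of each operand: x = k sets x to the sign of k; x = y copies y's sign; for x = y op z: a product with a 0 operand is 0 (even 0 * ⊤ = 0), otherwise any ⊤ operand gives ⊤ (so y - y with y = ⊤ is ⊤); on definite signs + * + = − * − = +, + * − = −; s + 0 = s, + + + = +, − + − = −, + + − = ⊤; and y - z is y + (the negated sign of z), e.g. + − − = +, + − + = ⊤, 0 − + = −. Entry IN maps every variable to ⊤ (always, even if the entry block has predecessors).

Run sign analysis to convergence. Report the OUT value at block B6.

Converged values:
  B0:  IN=(all ⊤)  OUT={e:-; rest ⊤}
  B1:  IN={e:-; rest ⊤}  OUT={b:-, e:-; rest ⊤}
  B2:  IN={e:-; rest ⊤}  OUT={e:-; rest ⊤}
  B3:  IN={e:-; rest ⊤}  OUT={e:-; rest ⊤}
  B4:  IN={e:-; rest ⊤}  OUT={e:-; rest ⊤}
  B5:  IN={e:-; rest ⊤}  OUT={d:+, e:-; rest ⊤}
  B6:  IN={d:+, e:-; rest ⊤}  OUT={d:+, e:-; rest ⊤}
  B7:  IN={e:-; rest ⊤}  OUT=(all ⊤)

Merge at B6: IN[B6] = OUT[B5] = {a: ⊤, b: ⊤, c: ⊤, d: +, e: -, f: ⊤}
Applying B6's transfer function to that IN value gives OUT[B6] (row B6 above).

Answer: {a: ⊤, b: ⊤, c: ⊤, d: +, e: -, f: ⊤}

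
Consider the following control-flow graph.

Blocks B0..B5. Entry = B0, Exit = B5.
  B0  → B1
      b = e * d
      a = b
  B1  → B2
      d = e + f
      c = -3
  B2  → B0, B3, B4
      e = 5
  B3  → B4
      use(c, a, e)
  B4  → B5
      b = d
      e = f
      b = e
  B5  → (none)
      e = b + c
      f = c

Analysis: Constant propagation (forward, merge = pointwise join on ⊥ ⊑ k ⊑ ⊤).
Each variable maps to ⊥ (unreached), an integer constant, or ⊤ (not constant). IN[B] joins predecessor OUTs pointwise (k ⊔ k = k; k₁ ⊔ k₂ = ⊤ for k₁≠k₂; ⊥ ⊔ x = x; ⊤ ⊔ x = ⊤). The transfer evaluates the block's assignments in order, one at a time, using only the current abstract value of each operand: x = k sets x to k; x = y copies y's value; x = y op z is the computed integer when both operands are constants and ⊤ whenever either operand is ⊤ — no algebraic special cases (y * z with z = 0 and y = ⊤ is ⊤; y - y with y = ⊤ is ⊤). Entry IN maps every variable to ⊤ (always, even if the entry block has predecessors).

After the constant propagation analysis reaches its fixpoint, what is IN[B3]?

Answer: {a: ⊤, b: ⊤, c: -3, d: ⊤, e: 5, f: ⊤}

Working:
Fixpoint table:
  B0: | IN=(all ⊤) | OUT=(all ⊤)
  B1: | IN=(all ⊤) | OUT={c:-3; rest ⊤}
  B2: | IN={c:-3; rest ⊤} | OUT={c:-3, e:5; rest ⊤}
  B3: | IN={c:-3, e:5; rest ⊤} | OUT={c:-3, e:5; rest ⊤}
  B4: | IN={c:-3, e:5; rest ⊤} | OUT={c:-3; rest ⊤}
  B5: | IN={c:-3; rest ⊤} | OUT={c:-3, f:-3; rest ⊤}

Merge at B3: IN[B3] = OUT[B2] = {a: ⊤, b: ⊤, c: -3, d: ⊤, e: 5, f: ⊤}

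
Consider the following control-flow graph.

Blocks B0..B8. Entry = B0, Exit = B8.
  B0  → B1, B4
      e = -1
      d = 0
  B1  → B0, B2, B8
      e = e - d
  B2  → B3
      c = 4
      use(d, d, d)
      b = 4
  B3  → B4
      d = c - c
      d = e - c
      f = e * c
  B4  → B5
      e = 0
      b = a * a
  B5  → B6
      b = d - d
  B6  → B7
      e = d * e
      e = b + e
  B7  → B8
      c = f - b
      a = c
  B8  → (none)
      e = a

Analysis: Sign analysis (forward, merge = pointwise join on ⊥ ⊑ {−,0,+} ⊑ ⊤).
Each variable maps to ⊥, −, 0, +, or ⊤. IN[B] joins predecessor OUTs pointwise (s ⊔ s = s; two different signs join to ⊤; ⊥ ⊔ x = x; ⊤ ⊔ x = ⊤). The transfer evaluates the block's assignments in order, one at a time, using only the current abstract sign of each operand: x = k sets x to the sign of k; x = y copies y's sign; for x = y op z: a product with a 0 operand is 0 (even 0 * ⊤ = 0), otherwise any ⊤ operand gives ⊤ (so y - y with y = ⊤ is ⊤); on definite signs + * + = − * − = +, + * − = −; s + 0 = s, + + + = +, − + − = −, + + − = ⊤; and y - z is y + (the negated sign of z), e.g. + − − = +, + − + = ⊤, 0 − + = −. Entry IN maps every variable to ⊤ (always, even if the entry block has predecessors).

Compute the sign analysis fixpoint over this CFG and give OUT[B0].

Answer: {a: ⊤, b: ⊤, c: ⊤, d: 0, e: -, f: ⊤}

Derivation:
Fixpoint table:
  B0:   IN=(all ⊤)   OUT={d:0, e:-; rest ⊤}
  B1:   IN={d:0, e:-; rest ⊤}   OUT={d:0, e:-; rest ⊤}
  B2:   IN={d:0, e:-; rest ⊤}   OUT={b:+, c:+, d:0, e:-; rest ⊤}
  B3:   IN={b:+, c:+, d:0, e:-; rest ⊤}   OUT={b:+, c:+, d:-, e:-, f:-; rest ⊤}
  B4:   IN={e:-; rest ⊤}   OUT={e:0; rest ⊤}
  B5:   IN={e:0; rest ⊤}   OUT={e:0; rest ⊤}
  B6:   IN={e:0; rest ⊤}   OUT=(all ⊤)
  B7:   IN=(all ⊤)   OUT=(all ⊤)
  B8:   IN=(all ⊤)   OUT=(all ⊤)

Merge at B0 (entry node, so the boundary value (all ⊤) is joined with the incoming edge(s)): IN[B0] = (all ⊤) ⊔ OUT[B1] = {a: ⊤, b: ⊤, c: ⊤, d: ⊤, e: ⊤, f: ⊤}
Applying B0's transfer function to that IN value gives OUT[B0] (row B0 above).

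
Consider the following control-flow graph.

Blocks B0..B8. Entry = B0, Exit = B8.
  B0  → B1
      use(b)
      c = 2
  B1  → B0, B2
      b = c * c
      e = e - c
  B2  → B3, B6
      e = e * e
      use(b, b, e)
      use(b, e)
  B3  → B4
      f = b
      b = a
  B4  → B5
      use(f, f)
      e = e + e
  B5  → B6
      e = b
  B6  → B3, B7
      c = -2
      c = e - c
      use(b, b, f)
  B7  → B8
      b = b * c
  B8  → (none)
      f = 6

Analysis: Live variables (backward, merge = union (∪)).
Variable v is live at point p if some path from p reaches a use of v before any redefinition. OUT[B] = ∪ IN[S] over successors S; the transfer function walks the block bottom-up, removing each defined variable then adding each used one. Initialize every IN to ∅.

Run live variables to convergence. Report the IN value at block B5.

Answer: {a, b, f}

Derivation:
Fixpoint table:
  B0:  IN={a, b, e, f}  OUT={a, c, e, f}
  B1:  IN={a, c, e, f}  OUT={a, b, e, f}
  B2:  IN={a, b, e, f}  OUT={a, b, e, f}
  B3:  IN={a, b, e}  OUT={a, b, e, f}
  B4:  IN={a, b, e, f}  OUT={a, b, f}
  B5:  IN={a, b, f}  OUT={a, b, e, f}
  B6:  IN={a, b, e, f}  OUT={a, b, c, e}
  B7:  IN={b, c}  OUT={}
  B8:  IN={}  OUT={}

Merge at B5: OUT[B5] = IN[B6] = {a, b, e, f}
Applying B5's transfer function to that OUT value gives IN[B5] (row B5 above).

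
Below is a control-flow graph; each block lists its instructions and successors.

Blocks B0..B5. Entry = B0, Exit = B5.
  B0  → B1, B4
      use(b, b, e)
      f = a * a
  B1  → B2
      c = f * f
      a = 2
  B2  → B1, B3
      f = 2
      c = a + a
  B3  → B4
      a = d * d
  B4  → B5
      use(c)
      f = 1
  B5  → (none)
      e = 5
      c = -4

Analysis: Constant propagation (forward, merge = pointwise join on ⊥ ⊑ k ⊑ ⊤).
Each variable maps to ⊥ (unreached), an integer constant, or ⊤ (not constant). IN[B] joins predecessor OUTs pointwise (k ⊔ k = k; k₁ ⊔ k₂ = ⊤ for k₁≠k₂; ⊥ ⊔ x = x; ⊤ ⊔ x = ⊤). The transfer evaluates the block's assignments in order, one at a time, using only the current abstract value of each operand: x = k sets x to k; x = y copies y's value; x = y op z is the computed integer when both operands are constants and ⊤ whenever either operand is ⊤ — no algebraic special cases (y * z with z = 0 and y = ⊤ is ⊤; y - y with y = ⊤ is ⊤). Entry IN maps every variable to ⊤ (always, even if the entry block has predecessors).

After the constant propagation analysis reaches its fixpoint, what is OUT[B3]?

Per-block solution:
  B0: | IN=(all ⊤) | OUT=(all ⊤)
  B1: | IN=(all ⊤) | OUT={a:2; rest ⊤}
  B2: | IN={a:2; rest ⊤} | OUT={a:2, c:4, f:2; rest ⊤}
  B3: | IN={a:2, c:4, f:2; rest ⊤} | OUT={c:4, f:2; rest ⊤}
  B4: | IN=(all ⊤) | OUT={f:1; rest ⊤}
  B5: | IN={f:1; rest ⊤} | OUT={c:-4, e:5, f:1; rest ⊤}

Merge at B3: IN[B3] = OUT[B2] = {a: 2, b: ⊤, c: 4, d: ⊤, e: ⊤, f: 2}
Applying B3's transfer function to that IN value gives OUT[B3] (row B3 above).

Answer: {a: ⊤, b: ⊤, c: 4, d: ⊤, e: ⊤, f: 2}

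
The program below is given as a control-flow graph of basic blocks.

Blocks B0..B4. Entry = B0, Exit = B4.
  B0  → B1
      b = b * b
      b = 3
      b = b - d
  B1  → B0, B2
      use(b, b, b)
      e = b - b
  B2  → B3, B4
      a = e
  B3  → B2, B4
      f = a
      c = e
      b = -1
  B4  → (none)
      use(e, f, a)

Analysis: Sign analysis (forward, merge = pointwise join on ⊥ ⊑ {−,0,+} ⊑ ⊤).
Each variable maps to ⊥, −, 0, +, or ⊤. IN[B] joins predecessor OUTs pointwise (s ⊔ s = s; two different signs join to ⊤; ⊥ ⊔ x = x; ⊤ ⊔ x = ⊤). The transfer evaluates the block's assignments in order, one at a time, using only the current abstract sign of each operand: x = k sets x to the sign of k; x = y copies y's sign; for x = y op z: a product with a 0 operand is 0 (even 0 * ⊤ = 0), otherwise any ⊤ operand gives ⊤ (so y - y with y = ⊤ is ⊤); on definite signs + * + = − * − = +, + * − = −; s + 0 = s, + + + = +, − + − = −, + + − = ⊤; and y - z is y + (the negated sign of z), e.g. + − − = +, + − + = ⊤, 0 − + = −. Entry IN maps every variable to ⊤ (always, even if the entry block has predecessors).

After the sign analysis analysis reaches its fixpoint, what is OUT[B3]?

Converged values:
  B0:   IN=(all ⊤)   OUT=(all ⊤)
  B1:   IN=(all ⊤)   OUT=(all ⊤)
  B2:   IN=(all ⊤)   OUT=(all ⊤)
  B3:   IN=(all ⊤)   OUT={b:-; rest ⊤}
  B4:   IN=(all ⊤)   OUT=(all ⊤)

Merge at B3: IN[B3] = OUT[B2] = {a: ⊤, b: ⊤, c: ⊤, d: ⊤, e: ⊤, f: ⊤}
Applying B3's transfer function to that IN value gives OUT[B3] (row B3 above).

Answer: {a: ⊤, b: -, c: ⊤, d: ⊤, e: ⊤, f: ⊤}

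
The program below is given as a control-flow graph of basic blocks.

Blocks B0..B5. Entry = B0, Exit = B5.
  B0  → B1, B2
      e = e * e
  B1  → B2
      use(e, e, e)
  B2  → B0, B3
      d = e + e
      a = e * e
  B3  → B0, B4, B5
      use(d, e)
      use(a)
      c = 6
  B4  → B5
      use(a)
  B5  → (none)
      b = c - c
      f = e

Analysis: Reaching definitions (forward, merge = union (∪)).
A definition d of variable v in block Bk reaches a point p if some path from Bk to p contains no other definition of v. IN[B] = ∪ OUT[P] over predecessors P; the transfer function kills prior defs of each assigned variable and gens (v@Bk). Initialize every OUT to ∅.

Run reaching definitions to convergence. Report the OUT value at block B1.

Fixpoint table:
  B0:   IN={a@B2, c@B3, d@B2, e@B0}   OUT={a@B2, c@B3, d@B2, e@B0}
  B1:   IN={a@B2, c@B3, d@B2, e@B0}   OUT={a@B2, c@B3, d@B2, e@B0}
  B2:   IN={a@B2, c@B3, d@B2, e@B0}   OUT={a@B2, c@B3, d@B2, e@B0}
  B3:   IN={a@B2, c@B3, d@B2, e@B0}   OUT={a@B2, c@B3, d@B2, e@B0}
  B4:   IN={a@B2, c@B3, d@B2, e@B0}   OUT={a@B2, c@B3, d@B2, e@B0}
  B5:   IN={a@B2, c@B3, d@B2, e@B0}   OUT={a@B2, b@B5, c@B3, d@B2, e@B0, f@B5}

Merge at B1: IN[B1] = OUT[B0] = {a@B2, c@B3, d@B2, e@B0}
Applying B1's transfer function to that IN value gives OUT[B1] (row B1 above).

Answer: {a@B2, c@B3, d@B2, e@B0}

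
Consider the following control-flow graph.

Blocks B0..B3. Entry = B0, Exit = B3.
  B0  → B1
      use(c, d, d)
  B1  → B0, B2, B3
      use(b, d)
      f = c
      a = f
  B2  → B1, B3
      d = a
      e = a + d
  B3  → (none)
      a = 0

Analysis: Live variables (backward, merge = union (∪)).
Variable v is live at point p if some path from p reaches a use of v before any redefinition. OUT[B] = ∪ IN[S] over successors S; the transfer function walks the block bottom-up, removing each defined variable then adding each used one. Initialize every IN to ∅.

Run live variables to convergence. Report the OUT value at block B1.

Converged values:
  B0:   IN={b, c, d}   OUT={b, c, d}
  B1:   IN={b, c, d}   OUT={a, b, c, d}
  B2:   IN={a, b, c}   OUT={b, c, d}
  B3:   IN={}   OUT={}

Merge at B1: OUT[B1] = IN[B0] ⊔ IN[B2] ⊔ IN[B3] = {a, b, c, d}

Answer: {a, b, c, d}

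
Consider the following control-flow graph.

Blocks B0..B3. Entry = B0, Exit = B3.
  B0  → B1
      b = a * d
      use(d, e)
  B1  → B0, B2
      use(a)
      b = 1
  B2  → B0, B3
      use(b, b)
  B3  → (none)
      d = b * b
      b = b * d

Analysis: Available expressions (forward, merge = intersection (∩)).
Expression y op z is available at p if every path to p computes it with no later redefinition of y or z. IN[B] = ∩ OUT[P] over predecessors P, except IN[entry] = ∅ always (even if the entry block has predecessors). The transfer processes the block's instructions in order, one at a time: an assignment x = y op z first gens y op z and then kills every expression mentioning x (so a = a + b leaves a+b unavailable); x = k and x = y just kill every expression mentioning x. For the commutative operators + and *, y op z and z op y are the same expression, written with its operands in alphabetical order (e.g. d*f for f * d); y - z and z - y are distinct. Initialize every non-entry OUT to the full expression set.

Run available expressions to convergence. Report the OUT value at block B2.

Fixpoint table:
  B0:  IN={}  OUT={a*d}
  B1:  IN={a*d}  OUT={a*d}
  B2:  IN={a*d}  OUT={a*d}
  B3:  IN={a*d}  OUT={}

Merge at B2: IN[B2] = OUT[B1] = {a*d}
Applying B2's transfer function to that IN value gives OUT[B2] (row B2 above).

Answer: {a*d}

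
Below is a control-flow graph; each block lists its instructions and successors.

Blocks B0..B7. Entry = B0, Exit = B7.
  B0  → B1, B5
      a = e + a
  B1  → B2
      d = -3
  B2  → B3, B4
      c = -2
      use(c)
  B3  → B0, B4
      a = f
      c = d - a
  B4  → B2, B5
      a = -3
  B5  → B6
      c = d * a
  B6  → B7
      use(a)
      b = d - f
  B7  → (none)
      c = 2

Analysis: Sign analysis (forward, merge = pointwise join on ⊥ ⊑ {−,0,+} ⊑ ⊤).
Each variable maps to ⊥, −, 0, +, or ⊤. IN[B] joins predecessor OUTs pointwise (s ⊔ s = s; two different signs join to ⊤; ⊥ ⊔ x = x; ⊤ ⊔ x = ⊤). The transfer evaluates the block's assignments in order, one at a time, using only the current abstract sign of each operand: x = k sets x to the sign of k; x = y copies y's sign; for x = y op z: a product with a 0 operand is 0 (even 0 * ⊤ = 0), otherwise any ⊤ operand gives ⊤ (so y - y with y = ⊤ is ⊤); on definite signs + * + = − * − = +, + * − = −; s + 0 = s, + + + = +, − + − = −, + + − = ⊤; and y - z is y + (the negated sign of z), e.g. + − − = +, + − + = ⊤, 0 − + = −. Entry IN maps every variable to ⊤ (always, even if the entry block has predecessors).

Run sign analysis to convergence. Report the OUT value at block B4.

Answer: {a: -, b: ⊤, c: ⊤, d: -, e: ⊤, f: ⊤}

Derivation:
Fixpoint table:
  B0:  IN=(all ⊤)  OUT=(all ⊤)
  B1:  IN=(all ⊤)  OUT={d:-; rest ⊤}
  B2:  IN={d:-; rest ⊤}  OUT={c:-, d:-; rest ⊤}
  B3:  IN={c:-, d:-; rest ⊤}  OUT={d:-; rest ⊤}
  B4:  IN={d:-; rest ⊤}  OUT={a:-, d:-; rest ⊤}
  B5:  IN=(all ⊤)  OUT=(all ⊤)
  B6:  IN=(all ⊤)  OUT=(all ⊤)
  B7:  IN=(all ⊤)  OUT={c:+; rest ⊤}

Merge at B4: IN[B4] = OUT[B2] ⊔ OUT[B3] = {a: ⊤, b: ⊤, c: ⊤, d: -, e: ⊤, f: ⊤}
Applying B4's transfer function to that IN value gives OUT[B4] (row B4 above).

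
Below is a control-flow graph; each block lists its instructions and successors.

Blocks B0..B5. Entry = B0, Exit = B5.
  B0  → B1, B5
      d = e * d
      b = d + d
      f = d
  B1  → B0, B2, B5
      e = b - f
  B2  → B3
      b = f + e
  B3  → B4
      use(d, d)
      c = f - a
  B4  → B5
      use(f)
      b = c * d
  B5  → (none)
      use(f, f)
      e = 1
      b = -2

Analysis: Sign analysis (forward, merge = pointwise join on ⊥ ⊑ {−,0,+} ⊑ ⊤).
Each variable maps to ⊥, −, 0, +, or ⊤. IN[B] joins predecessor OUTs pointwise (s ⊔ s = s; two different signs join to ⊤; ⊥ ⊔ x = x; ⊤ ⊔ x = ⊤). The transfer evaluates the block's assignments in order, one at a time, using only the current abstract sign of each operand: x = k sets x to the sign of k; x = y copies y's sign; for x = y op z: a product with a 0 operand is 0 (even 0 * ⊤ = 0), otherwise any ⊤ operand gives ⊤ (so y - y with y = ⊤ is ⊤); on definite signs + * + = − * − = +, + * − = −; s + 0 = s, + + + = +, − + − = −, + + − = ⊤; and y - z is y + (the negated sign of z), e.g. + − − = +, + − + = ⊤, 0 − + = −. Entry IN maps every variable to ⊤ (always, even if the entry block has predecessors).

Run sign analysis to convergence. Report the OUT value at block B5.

Per-block solution:
  B0:   IN=(all ⊤)   OUT=(all ⊤)
  B1:   IN=(all ⊤)   OUT=(all ⊤)
  B2:   IN=(all ⊤)   OUT=(all ⊤)
  B3:   IN=(all ⊤)   OUT=(all ⊤)
  B4:   IN=(all ⊤)   OUT=(all ⊤)
  B5:   IN=(all ⊤)   OUT={b:-, e:+; rest ⊤}

Merge at B5: IN[B5] = OUT[B0] ⊔ OUT[B1] ⊔ OUT[B4] = {a: ⊤, b: ⊤, c: ⊤, d: ⊤, e: ⊤, f: ⊤}
Applying B5's transfer function to that IN value gives OUT[B5] (row B5 above).

Answer: {a: ⊤, b: -, c: ⊤, d: ⊤, e: +, f: ⊤}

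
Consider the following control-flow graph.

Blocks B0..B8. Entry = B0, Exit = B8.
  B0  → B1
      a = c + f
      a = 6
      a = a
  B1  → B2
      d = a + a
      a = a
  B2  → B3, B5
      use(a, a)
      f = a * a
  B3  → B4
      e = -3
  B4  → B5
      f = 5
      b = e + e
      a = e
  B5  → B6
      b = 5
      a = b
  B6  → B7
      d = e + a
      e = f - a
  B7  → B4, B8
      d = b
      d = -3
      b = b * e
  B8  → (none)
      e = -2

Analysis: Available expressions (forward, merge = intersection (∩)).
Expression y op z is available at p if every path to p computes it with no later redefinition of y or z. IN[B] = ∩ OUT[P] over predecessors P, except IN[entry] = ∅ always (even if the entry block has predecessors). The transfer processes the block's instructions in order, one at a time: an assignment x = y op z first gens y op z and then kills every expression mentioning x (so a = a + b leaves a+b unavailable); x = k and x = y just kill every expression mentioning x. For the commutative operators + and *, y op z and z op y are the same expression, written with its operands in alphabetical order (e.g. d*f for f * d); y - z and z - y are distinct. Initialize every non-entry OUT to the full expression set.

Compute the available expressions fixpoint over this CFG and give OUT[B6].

Fixpoint table:
  B0:   IN={}   OUT={c+f}
  B1:   IN={c+f}   OUT={c+f}
  B2:   IN={c+f}   OUT={a*a}
  B3:   IN={a*a}   OUT={a*a}
  B4:   IN={}   OUT={e+e}
  B5:   IN={}   OUT={}
  B6:   IN={}   OUT={f-a}
  B7:   IN={f-a}   OUT={f-a}
  B8:   IN={f-a}   OUT={f-a}

Merge at B6: IN[B6] = OUT[B5] = {}
Applying B6's transfer function to that IN value gives OUT[B6] (row B6 above).

Answer: {f-a}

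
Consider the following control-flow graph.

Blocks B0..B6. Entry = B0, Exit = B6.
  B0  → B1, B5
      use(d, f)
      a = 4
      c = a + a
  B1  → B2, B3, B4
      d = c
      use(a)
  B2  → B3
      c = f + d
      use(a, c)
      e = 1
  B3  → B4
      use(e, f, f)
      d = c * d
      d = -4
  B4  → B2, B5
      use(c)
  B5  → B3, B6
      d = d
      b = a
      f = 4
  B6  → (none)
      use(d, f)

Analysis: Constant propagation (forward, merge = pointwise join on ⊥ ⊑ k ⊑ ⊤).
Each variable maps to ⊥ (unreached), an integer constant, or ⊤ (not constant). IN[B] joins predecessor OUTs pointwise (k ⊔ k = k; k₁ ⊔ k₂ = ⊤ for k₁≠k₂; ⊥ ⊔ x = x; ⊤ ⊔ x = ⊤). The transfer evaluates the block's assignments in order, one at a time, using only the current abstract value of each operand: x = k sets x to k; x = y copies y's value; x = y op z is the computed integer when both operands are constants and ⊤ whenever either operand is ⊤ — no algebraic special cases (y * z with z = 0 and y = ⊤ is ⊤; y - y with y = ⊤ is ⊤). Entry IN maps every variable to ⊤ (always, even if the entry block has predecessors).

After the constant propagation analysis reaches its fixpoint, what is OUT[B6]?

Answer: {a: 4, b: 4, c: ⊤, d: ⊤, e: ⊤, f: 4}

Derivation:
Fixpoint table:
  B0:   IN=(all ⊤)   OUT={a:4, c:8; rest ⊤}
  B1:   IN={a:4, c:8; rest ⊤}   OUT={a:4, c:8, d:8; rest ⊤}
  B2:   IN={a:4; rest ⊤}   OUT={a:4, e:1; rest ⊤}
  B3:   IN={a:4; rest ⊤}   OUT={a:4, d:-4; rest ⊤}
  B4:   IN={a:4; rest ⊤}   OUT={a:4; rest ⊤}
  B5:   IN={a:4; rest ⊤}   OUT={a:4, b:4, f:4; rest ⊤}
  B6:   IN={a:4, b:4, f:4; rest ⊤}   OUT={a:4, b:4, f:4; rest ⊤}

Merge at B6: IN[B6] = OUT[B5] = {a: 4, b: 4, c: ⊤, d: ⊤, e: ⊤, f: 4}
Applying B6's transfer function to that IN value gives OUT[B6] (row B6 above).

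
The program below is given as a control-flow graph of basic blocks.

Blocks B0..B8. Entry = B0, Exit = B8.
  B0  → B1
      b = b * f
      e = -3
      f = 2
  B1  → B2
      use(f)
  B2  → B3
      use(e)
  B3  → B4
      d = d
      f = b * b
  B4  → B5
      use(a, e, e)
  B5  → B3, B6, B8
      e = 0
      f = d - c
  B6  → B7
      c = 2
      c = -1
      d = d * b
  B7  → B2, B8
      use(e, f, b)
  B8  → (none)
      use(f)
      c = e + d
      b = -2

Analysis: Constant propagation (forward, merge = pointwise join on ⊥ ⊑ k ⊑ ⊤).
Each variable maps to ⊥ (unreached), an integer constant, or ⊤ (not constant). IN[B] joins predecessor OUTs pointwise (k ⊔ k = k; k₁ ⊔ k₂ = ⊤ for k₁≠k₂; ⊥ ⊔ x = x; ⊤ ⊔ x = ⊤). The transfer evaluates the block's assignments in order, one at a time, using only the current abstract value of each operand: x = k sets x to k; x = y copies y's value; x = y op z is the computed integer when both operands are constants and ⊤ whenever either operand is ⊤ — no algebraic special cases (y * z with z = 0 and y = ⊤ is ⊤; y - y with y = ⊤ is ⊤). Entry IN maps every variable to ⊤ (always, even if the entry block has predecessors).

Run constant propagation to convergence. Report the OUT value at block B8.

Answer: {a: ⊤, b: -2, c: ⊤, d: ⊤, e: 0, f: ⊤}

Trace:
Fixpoint table:
  B0: | IN=(all ⊤) | OUT={e:-3, f:2; rest ⊤}
  B1: | IN={e:-3, f:2; rest ⊤} | OUT={e:-3, f:2; rest ⊤}
  B2: | IN=(all ⊤) | OUT=(all ⊤)
  B3: | IN=(all ⊤) | OUT=(all ⊤)
  B4: | IN=(all ⊤) | OUT=(all ⊤)
  B5: | IN=(all ⊤) | OUT={e:0; rest ⊤}
  B6: | IN={e:0; rest ⊤} | OUT={c:-1, e:0; rest ⊤}
  B7: | IN={c:-1, e:0; rest ⊤} | OUT={c:-1, e:0; rest ⊤}
  B8: | IN={e:0; rest ⊤} | OUT={b:-2, e:0; rest ⊤}

Merge at B8: IN[B8] = OUT[B5] ⊔ OUT[B7] = {a: ⊤, b: ⊤, c: ⊤, d: ⊤, e: 0, f: ⊤}
Applying B8's transfer function to that IN value gives OUT[B8] (row B8 above).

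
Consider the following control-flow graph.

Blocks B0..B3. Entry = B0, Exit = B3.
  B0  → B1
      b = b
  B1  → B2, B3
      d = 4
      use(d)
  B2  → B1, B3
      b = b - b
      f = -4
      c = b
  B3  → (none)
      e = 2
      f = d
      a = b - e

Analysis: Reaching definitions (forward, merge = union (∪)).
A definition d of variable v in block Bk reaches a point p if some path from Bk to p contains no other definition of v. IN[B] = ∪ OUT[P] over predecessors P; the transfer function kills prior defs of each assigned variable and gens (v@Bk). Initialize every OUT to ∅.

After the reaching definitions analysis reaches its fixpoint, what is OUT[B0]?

Answer: {b@B0}

Working:
Per-block solution:
  B0:  IN={}  OUT={b@B0}
  B1:  IN={b@B0, b@B2, c@B2, d@B1, f@B2}  OUT={b@B0, b@B2, c@B2, d@B1, f@B2}
  B2:  IN={b@B0, b@B2, c@B2, d@B1, f@B2}  OUT={b@B2, c@B2, d@B1, f@B2}
  B3:  IN={b@B0, b@B2, c@B2, d@B1, f@B2}  OUT={a@B3, b@B0, b@B2, c@B2, d@B1, e@B3, f@B3}

B0 is the boundary node: IN[B0] = {}
Applying B0's transfer function to that IN value gives OUT[B0] (row B0 above).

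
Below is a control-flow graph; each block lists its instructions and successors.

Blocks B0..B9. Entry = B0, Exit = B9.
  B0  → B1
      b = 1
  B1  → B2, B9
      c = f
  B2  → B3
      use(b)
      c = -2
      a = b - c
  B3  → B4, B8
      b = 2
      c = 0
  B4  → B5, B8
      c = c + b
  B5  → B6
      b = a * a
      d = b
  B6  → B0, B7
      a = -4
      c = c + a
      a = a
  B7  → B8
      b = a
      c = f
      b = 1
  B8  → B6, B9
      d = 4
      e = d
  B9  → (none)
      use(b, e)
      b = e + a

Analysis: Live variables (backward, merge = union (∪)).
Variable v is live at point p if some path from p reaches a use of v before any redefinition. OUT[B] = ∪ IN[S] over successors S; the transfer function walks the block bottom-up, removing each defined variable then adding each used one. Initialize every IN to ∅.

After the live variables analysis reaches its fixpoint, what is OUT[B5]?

Per-block solution:
  B0:   IN={a, e, f}   OUT={a, b, e, f}
  B1:   IN={a, b, e, f}   OUT={a, b, e, f}
  B2:   IN={b, e, f}   OUT={a, e, f}
  B3:   IN={a, e, f}   OUT={a, b, c, e, f}
  B4:   IN={a, b, c, e, f}   OUT={a, b, c, e, f}
  B5:   IN={a, c, e, f}   OUT={c, e, f}
  B6:   IN={c, e, f}   OUT={a, e, f}
  B7:   IN={a, f}   OUT={a, b, c, f}
  B8:   IN={a, b, c, f}   OUT={a, b, c, e, f}
  B9:   IN={a, b, e}   OUT={}

Merge at B5: OUT[B5] = IN[B6] = {c, e, f}

Answer: {c, e, f}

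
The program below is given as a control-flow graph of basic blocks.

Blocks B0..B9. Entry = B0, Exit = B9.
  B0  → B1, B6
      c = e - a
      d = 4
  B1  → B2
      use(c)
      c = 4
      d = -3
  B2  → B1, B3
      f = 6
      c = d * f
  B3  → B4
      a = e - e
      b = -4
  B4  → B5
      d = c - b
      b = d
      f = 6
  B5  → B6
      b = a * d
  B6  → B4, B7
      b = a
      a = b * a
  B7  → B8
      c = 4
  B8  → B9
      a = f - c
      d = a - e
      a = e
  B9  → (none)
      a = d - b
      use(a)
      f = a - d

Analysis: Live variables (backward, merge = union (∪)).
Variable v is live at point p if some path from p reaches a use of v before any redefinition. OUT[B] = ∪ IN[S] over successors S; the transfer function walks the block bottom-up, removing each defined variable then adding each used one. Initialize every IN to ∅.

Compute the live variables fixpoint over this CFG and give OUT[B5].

Converged values:
  B0:   IN={a, e, f}   OUT={a, c, e, f}
  B1:   IN={c, e}   OUT={d, e}
  B2:   IN={d, e}   OUT={c, e}
  B3:   IN={c, e}   OUT={a, b, c, e}
  B4:   IN={a, b, c, e}   OUT={a, c, d, e, f}
  B5:   IN={a, c, d, e, f}   OUT={a, c, e, f}
  B6:   IN={a, c, e, f}   OUT={a, b, c, e, f}
  B7:   IN={b, e, f}   OUT={b, c, e, f}
  B8:   IN={b, c, e, f}   OUT={b, d}
  B9:   IN={b, d}   OUT={}

Merge at B5: OUT[B5] = IN[B6] = {a, c, e, f}

Answer: {a, c, e, f}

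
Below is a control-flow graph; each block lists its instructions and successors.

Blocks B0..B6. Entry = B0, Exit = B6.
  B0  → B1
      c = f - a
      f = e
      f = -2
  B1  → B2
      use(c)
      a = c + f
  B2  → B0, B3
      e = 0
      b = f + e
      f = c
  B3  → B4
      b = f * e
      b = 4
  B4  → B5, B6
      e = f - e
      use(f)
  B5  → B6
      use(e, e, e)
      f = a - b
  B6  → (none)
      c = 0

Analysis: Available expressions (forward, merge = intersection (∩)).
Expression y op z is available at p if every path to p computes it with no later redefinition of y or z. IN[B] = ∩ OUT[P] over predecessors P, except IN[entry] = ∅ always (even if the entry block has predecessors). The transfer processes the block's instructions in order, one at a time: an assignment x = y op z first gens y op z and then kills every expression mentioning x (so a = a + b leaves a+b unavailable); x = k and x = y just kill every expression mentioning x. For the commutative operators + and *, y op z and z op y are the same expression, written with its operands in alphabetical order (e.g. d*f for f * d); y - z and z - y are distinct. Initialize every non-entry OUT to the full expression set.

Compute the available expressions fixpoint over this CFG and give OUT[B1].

Per-block solution:
  B0:   IN={}   OUT={}
  B1:   IN={}   OUT={c+f}
  B2:   IN={c+f}   OUT={}
  B3:   IN={}   OUT={e*f}
  B4:   IN={e*f}   OUT={}
  B5:   IN={}   OUT={a-b}
  B6:   IN={}   OUT={}

Merge at B1: IN[B1] = OUT[B0] = {}
Applying B1's transfer function to that IN value gives OUT[B1] (row B1 above).

Answer: {c+f}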